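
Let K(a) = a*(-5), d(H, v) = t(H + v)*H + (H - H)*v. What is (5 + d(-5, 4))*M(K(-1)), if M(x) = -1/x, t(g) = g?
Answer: -2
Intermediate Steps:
d(H, v) = H*(H + v) (d(H, v) = (H + v)*H + (H - H)*v = H*(H + v) + 0*v = H*(H + v) + 0 = H*(H + v))
K(a) = -5*a
(5 + d(-5, 4))*M(K(-1)) = (5 - 5*(-5 + 4))*(-1/((-5*(-1)))) = (5 - 5*(-1))*(-1/5) = (5 + 5)*(-1*⅕) = 10*(-⅕) = -2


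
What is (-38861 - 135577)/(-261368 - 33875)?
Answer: 174438/295243 ≈ 0.59083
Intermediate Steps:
(-38861 - 135577)/(-261368 - 33875) = -174438/(-295243) = -174438*(-1/295243) = 174438/295243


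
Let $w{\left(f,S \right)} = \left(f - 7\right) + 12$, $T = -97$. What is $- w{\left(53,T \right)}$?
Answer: $-58$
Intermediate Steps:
$w{\left(f,S \right)} = 5 + f$ ($w{\left(f,S \right)} = \left(-7 + f\right) + 12 = 5 + f$)
$- w{\left(53,T \right)} = - (5 + 53) = \left(-1\right) 58 = -58$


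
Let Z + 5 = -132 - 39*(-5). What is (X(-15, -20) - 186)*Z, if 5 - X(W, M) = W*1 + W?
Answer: -8758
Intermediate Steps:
X(W, M) = 5 - 2*W (X(W, M) = 5 - (W*1 + W) = 5 - (W + W) = 5 - 2*W)
Z = 58 (Z = -5 + (-132 - 39*(-5)) = -5 + (-132 - 1*(-195)) = -5 + (-132 + 195) = -5 + 63 = 58)
(X(-15, -20) - 186)*Z = ((5 - 2*(-15)) - 186)*58 = ((5 + 30) - 186)*58 = (35 - 186)*58 = -151*58 = -8758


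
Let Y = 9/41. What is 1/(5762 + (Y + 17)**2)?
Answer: 1681/10184358 ≈ 0.00016506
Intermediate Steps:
Y = 9/41 (Y = 9*(1/41) = 9/41 ≈ 0.21951)
1/(5762 + (Y + 17)**2) = 1/(5762 + (9/41 + 17)**2) = 1/(5762 + (706/41)**2) = 1/(5762 + 498436/1681) = 1/(10184358/1681) = 1681/10184358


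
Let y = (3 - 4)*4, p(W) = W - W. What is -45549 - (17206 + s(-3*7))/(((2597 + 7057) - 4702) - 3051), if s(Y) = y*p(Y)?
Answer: -86605855/1901 ≈ -45558.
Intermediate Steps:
p(W) = 0
y = -4 (y = -1*4 = -4)
s(Y) = 0 (s(Y) = -4*0 = 0)
-45549 - (17206 + s(-3*7))/(((2597 + 7057) - 4702) - 3051) = -45549 - (17206 + 0)/(((2597 + 7057) - 4702) - 3051) = -45549 - 17206/((9654 - 4702) - 3051) = -45549 - 17206/(4952 - 3051) = -45549 - 17206/1901 = -86605855/1901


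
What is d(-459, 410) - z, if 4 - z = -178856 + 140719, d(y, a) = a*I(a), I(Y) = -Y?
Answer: -206241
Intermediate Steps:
d(y, a) = -a**2 (d(y, a) = a*(-a) = -a**2)
z = 38141 (z = 4 - (-178856 + 140719) = 4 - 1*(-38137) = 4 + 38137 = 38141)
d(-459, 410) - z = -1*410**2 - 1*38141 = -1*168100 - 38141 = -168100 - 38141 = -206241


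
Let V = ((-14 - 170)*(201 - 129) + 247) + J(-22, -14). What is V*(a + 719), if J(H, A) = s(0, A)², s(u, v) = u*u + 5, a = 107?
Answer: -10718176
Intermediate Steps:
s(u, v) = 5 + u² (s(u, v) = u² + 5 = 5 + u²)
J(H, A) = 25 (J(H, A) = (5 + 0²)² = (5 + 0)² = 5² = 25)
V = -12976 (V = ((-14 - 170)*(201 - 129) + 247) + 25 = (-184*72 + 247) + 25 = (-13248 + 247) + 25 = -13001 + 25 = -12976)
V*(a + 719) = -12976*(107 + 719) = -12976*826 = -10718176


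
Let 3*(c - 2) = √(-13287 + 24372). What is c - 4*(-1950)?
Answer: 7802 + √11085/3 ≈ 7837.1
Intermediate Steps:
c = 2 + √11085/3 (c = 2 + √(-13287 + 24372)/3 = 2 + √11085/3 ≈ 37.095)
c - 4*(-1950) = (2 + √11085/3) - 4*(-1950) = (2 + √11085/3) - 1*(-7800) = (2 + √11085/3) + 7800 = 7802 + √11085/3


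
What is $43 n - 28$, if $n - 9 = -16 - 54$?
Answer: $-2651$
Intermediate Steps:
$n = -61$ ($n = 9 - 70 = -61$)
$43 n - 28 = 43 \left(-61\right) - 28 = -2623 - 28 = -2651$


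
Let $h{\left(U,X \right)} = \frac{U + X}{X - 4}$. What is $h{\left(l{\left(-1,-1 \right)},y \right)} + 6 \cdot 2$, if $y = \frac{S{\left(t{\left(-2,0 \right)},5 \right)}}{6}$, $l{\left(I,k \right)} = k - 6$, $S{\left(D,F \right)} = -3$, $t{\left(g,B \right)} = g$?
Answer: $\frac{41}{3} \approx 13.667$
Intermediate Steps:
$l{\left(I,k \right)} = -6 + k$ ($l{\left(I,k \right)} = k - 6 = -6 + k$)
$y = - \frac{1}{2}$ ($y = - \frac{3}{6} = \left(-3\right) \frac{1}{6} = - \frac{1}{2} \approx -0.5$)
$h{\left(U,X \right)} = \frac{U + X}{-4 + X}$
$h{\left(l{\left(-1,-1 \right)},y \right)} + 6 \cdot 2 = \frac{\left(-6 - 1\right) - \frac{1}{2}}{-4 - \frac{1}{2}} + 6 \cdot 2 = \frac{-7 - \frac{1}{2}}{- \frac{9}{2}} + 12 = \left(- \frac{2}{9}\right) \left(- \frac{15}{2}\right) + 12 = \frac{5}{3} + 12 = \frac{41}{3}$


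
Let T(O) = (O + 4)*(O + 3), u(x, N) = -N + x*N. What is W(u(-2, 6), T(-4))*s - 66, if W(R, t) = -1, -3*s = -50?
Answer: -248/3 ≈ -82.667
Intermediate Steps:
u(x, N) = -N + N*x
s = 50/3 (s = -⅓*(-50) = 50/3 ≈ 16.667)
T(O) = (3 + O)*(4 + O) (T(O) = (4 + O)*(3 + O) = (3 + O)*(4 + O))
W(u(-2, 6), T(-4))*s - 66 = -1*50/3 - 66 = -50/3 - 66 = -248/3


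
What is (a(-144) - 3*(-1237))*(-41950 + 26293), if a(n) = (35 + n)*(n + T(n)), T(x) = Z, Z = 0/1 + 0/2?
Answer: -303855399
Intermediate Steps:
Z = 0 (Z = 0*1 + 0*(1/2) = 0 + 0 = 0)
T(x) = 0
a(n) = n*(35 + n) (a(n) = (35 + n)*(n + 0) = (35 + n)*n = n*(35 + n))
(a(-144) - 3*(-1237))*(-41950 + 26293) = (-144*(35 - 144) - 3*(-1237))*(-41950 + 26293) = (-144*(-109) + 3711)*(-15657) = (15696 + 3711)*(-15657) = 19407*(-15657) = -303855399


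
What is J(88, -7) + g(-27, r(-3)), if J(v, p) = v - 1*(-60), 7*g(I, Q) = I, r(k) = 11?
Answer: 1009/7 ≈ 144.14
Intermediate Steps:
g(I, Q) = I/7
J(v, p) = 60 + v (J(v, p) = v + 60 = 60 + v)
J(88, -7) + g(-27, r(-3)) = (60 + 88) + (⅐)*(-27) = 148 - 27/7 = 1009/7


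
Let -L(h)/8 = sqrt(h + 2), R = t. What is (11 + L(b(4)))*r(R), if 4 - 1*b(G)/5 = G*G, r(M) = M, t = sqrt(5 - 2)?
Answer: sqrt(3)*(11 - 8*I*sqrt(58)) ≈ 19.053 - 105.53*I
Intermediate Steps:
t = sqrt(3) ≈ 1.7320
R = sqrt(3) ≈ 1.7320
b(G) = 20 - 5*G**2 (b(G) = 20 - 5*G*G = 20 - 5*G**2)
L(h) = -8*sqrt(2 + h) (L(h) = -8*sqrt(h + 2) = -8*sqrt(2 + h))
(11 + L(b(4)))*r(R) = (11 - 8*sqrt(2 + (20 - 5*4**2)))*sqrt(3) = (11 - 8*sqrt(2 + (20 - 5*16)))*sqrt(3) = (11 - 8*sqrt(2 + (20 - 80)))*sqrt(3) = (11 - 8*sqrt(2 - 60))*sqrt(3) = (11 - 8*I*sqrt(58))*sqrt(3) = sqrt(3)*(11 - 8*I*sqrt(58))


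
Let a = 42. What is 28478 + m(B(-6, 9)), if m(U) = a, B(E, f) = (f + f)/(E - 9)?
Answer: 28520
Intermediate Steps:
B(E, f) = 2*f/(-9 + E) (B(E, f) = (2*f)/(-9 + E) = 2*f/(-9 + E))
m(U) = 42
28478 + m(B(-6, 9)) = 28478 + 42 = 28520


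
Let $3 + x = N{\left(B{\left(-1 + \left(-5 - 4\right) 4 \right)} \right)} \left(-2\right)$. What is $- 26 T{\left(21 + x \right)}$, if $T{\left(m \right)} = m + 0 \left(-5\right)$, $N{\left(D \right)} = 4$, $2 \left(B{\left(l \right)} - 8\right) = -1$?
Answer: $-260$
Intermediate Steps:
$B{\left(l \right)} = \frac{15}{2}$ ($B{\left(l \right)} = 8 + \frac{1}{2} \left(-1\right) = 8 - \frac{1}{2} = \frac{15}{2}$)
$x = -11$ ($x = -3 + 4 \left(-2\right) = -3 - 8 = -11$)
$T{\left(m \right)} = m$ ($T{\left(m \right)} = m + 0 = m$)
$- 26 T{\left(21 + x \right)} = - 26 \left(21 - 11\right) = \left(-26\right) 10 = -260$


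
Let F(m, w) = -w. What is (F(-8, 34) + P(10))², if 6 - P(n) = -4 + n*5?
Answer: 5476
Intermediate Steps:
P(n) = 10 - 5*n (P(n) = 6 - (-4 + n*5) = 6 - (-4 + 5*n) = 6 + (4 - 5*n) = 10 - 5*n)
(F(-8, 34) + P(10))² = (-1*34 + (10 - 5*10))² = (-34 + (10 - 50))² = (-34 - 40)² = (-74)² = 5476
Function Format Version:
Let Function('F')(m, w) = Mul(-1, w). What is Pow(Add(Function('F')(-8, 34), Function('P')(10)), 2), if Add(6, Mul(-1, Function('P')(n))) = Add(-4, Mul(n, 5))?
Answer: 5476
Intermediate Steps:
Function('P')(n) = Add(10, Mul(-5, n)) (Function('P')(n) = Add(6, Mul(-1, Add(-4, Mul(n, 5)))) = Add(6, Mul(-1, Add(-4, Mul(5, n)))) = Add(6, Add(4, Mul(-5, n))) = Add(10, Mul(-5, n)))
Pow(Add(Function('F')(-8, 34), Function('P')(10)), 2) = Pow(Add(Mul(-1, 34), Add(10, Mul(-5, 10))), 2) = Pow(Add(-34, Add(10, -50)), 2) = Pow(Add(-34, -40), 2) = Pow(-74, 2) = 5476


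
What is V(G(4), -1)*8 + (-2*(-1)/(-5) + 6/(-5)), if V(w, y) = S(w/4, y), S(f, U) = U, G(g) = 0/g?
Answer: -48/5 ≈ -9.6000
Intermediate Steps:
G(g) = 0
V(w, y) = y
V(G(4), -1)*8 + (-2*(-1)/(-5) + 6/(-5)) = -1*8 + (-2*(-1)/(-5) + 6/(-5)) = -8 + (2*(-⅕) + 6*(-⅕)) = -8 + (-⅖ - 6/5) = -8 - 8/5 = -48/5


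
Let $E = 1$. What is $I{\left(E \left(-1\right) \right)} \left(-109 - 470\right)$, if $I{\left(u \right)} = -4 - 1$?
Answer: $2895$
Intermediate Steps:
$I{\left(u \right)} = -5$
$I{\left(E \left(-1\right) \right)} \left(-109 - 470\right) = - 5 \left(-109 - 470\right) = \left(-5\right) \left(-579\right) = 2895$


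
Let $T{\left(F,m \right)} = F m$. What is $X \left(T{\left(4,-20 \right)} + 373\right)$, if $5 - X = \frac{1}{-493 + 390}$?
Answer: $\frac{151188}{103} \approx 1467.8$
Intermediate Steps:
$X = \frac{516}{103}$ ($X = 5 - \frac{1}{-493 + 390} = 5 - \frac{1}{-103} = 5 - - \frac{1}{103} = 5 + \frac{1}{103} = \frac{516}{103} \approx 5.0097$)
$X \left(T{\left(4,-20 \right)} + 373\right) = \frac{516 \left(4 \left(-20\right) + 373\right)}{103} = \frac{516 \left(-80 + 373\right)}{103} = \frac{516}{103} \cdot 293 = \frac{151188}{103}$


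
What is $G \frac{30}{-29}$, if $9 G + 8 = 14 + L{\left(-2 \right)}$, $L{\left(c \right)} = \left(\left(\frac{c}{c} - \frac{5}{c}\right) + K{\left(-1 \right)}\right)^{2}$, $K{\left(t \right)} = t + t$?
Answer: $- \frac{55}{58} \approx -0.94828$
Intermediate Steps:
$K{\left(t \right)} = 2 t$
$L{\left(c \right)} = \left(-1 - \frac{5}{c}\right)^{2}$ ($L{\left(c \right)} = \left(\left(\frac{c}{c} - \frac{5}{c}\right) + 2 \left(-1\right)\right)^{2} = \left(\left(1 - \frac{5}{c}\right) - 2\right)^{2} = \left(-1 - \frac{5}{c}\right)^{2}$)
$G = \frac{11}{12}$ ($G = - \frac{8}{9} + \frac{14 + \frac{\left(5 - 2\right)^{2}}{4}}{9} = - \frac{8}{9} + \frac{14 + \frac{3^{2}}{4}}{9} = - \frac{8}{9} + \frac{14 + \frac{1}{4} \cdot 9}{9} = - \frac{8}{9} + \frac{14 + \frac{9}{4}}{9} = - \frac{8}{9} + \frac{1}{9} \cdot \frac{65}{4} = - \frac{8}{9} + \frac{65}{36} = \frac{11}{12} \approx 0.91667$)
$G \frac{30}{-29} = \frac{11 \frac{30}{-29}}{12} = \frac{11 \cdot 30 \left(- \frac{1}{29}\right)}{12} = \frac{11}{12} \left(- \frac{30}{29}\right) = - \frac{55}{58}$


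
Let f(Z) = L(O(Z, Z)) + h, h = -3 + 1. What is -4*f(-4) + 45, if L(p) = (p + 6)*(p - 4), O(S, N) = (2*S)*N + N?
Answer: -3211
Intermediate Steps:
O(S, N) = N + 2*N*S (O(S, N) = 2*N*S + N = N + 2*N*S)
L(p) = (-4 + p)*(6 + p) (L(p) = (6 + p)*(-4 + p) = (-4 + p)*(6 + p))
h = -2
f(Z) = -26 + Z²*(1 + 2*Z)² + 2*Z*(1 + 2*Z) (f(Z) = (-24 + (Z*(1 + 2*Z))² + 2*(Z*(1 + 2*Z))) - 2 = (-24 + Z²*(1 + 2*Z)² + 2*Z*(1 + 2*Z)) - 2 = -26 + Z²*(1 + 2*Z)² + 2*Z*(1 + 2*Z))
-4*f(-4) + 45 = -4*(-26 + (-4)²*(1 + 2*(-4))² + 2*(-4)*(1 + 2*(-4))) + 45 = -4*(-26 + 16*(1 - 8)² + 2*(-4)*(1 - 8)) + 45 = -4*(-26 + 16*(-7)² + 2*(-4)*(-7)) + 45 = -4*(-26 + 16*49 + 56) + 45 = -4*(-26 + 784 + 56) + 45 = -4*814 + 45 = -3256 + 45 = -3211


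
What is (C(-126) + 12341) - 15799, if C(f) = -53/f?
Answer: -435655/126 ≈ -3457.6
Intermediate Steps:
(C(-126) + 12341) - 15799 = (-53/(-126) + 12341) - 15799 = (-53*(-1/126) + 12341) - 15799 = (53/126 + 12341) - 15799 = 1555019/126 - 15799 = -435655/126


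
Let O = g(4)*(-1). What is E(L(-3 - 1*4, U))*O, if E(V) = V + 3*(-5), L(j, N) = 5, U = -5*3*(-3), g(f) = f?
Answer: 40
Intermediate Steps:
U = 45 (U = -15*(-3) = 45)
O = -4 (O = 4*(-1) = -4)
E(V) = -15 + V (E(V) = V - 15 = -15 + V)
E(L(-3 - 1*4, U))*O = (-15 + 5)*(-4) = -10*(-4) = 40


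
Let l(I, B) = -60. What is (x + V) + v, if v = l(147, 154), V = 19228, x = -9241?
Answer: 9927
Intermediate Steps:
v = -60
(x + V) + v = (-9241 + 19228) - 60 = 9987 - 60 = 9927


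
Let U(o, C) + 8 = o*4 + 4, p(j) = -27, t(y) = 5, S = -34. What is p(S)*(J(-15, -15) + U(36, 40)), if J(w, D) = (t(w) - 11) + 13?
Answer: -3969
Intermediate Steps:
U(o, C) = -4 + 4*o (U(o, C) = -8 + (o*4 + 4) = -8 + (4*o + 4) = -8 + (4 + 4*o) = -4 + 4*o)
J(w, D) = 7 (J(w, D) = (5 - 11) + 13 = -6 + 13 = 7)
p(S)*(J(-15, -15) + U(36, 40)) = -27*(7 + (-4 + 4*36)) = -27*(7 + (-4 + 144)) = -27*(7 + 140) = -27*147 = -3969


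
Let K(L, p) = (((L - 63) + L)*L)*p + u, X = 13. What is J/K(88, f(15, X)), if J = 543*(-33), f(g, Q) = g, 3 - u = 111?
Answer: -5973/49684 ≈ -0.12022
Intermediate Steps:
u = -108 (u = 3 - 1*111 = 3 - 111 = -108)
K(L, p) = -108 + L*p*(-63 + 2*L) (K(L, p) = (((L - 63) + L)*L)*p - 108 = (((-63 + L) + L)*L)*p - 108 = ((-63 + 2*L)*L)*p - 108 = (L*(-63 + 2*L))*p - 108 = L*p*(-63 + 2*L) - 108 = -108 + L*p*(-63 + 2*L))
J = -17919
J/K(88, f(15, X)) = -17919/(-108 - 63*88*15 + 2*15*88²) = -17919/(-108 - 83160 + 2*15*7744) = -17919/(-108 - 83160 + 232320) = -17919/149052 = -17919*1/149052 = -5973/49684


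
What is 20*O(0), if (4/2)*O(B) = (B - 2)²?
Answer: 40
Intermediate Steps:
O(B) = (-2 + B)²/2 (O(B) = (B - 2)²/2 = (-2 + B)²/2)
20*O(0) = 20*((-2 + 0)²/2) = 20*((½)*(-2)²) = 20*((½)*4) = 20*2 = 40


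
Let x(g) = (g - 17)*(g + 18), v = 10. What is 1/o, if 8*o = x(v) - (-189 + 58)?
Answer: -8/65 ≈ -0.12308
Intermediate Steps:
x(g) = (-17 + g)*(18 + g)
o = -65/8 (o = ((-306 + 10 + 10**2) - (-189 + 58))/8 = ((-306 + 10 + 100) - 1*(-131))/8 = (-196 + 131)/8 = (1/8)*(-65) = -65/8 ≈ -8.1250)
1/o = 1/(-65/8) = -8/65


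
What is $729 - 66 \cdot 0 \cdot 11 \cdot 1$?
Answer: $729$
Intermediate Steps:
$729 - 66 \cdot 0 \cdot 11 \cdot 1 = 729 - 66 \cdot 0 \cdot 1 = 729 - 0 = 729 + 0 = 729$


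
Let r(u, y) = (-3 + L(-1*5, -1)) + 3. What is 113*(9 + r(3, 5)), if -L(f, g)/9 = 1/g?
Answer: 2034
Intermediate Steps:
L(f, g) = -9/g
r(u, y) = 9 (r(u, y) = (-3 - 9/(-1)) + 3 = (-3 - 9*(-1)) + 3 = (-3 + 9) + 3 = 6 + 3 = 9)
113*(9 + r(3, 5)) = 113*(9 + 9) = 113*18 = 2034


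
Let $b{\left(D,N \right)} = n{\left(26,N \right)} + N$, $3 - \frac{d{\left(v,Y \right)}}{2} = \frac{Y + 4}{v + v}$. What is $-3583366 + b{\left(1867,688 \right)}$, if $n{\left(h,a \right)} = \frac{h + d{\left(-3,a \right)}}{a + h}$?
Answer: $- \frac{3837047744}{1071} \approx -3.5827 \cdot 10^{6}$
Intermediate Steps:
$d{\left(v,Y \right)} = 6 - \frac{4 + Y}{v}$ ($d{\left(v,Y \right)} = 6 - 2 \frac{Y + 4}{v + v} = 6 - 2 \frac{4 + Y}{2 v} = 6 - \frac{4 + Y}{v}$)
$n{\left(h,a \right)} = \frac{\frac{22}{3} + h + \frac{a}{3}}{a + h}$ ($n{\left(h,a \right)} = \frac{h + \frac{-4 - a + 6 \left(-3\right)}{-3}}{a + h} = \frac{h - \frac{-4 - a - 18}{3}}{a + h} = \frac{h - \frac{-22 - a}{3}}{a + h} = \frac{h + \left(\frac{22}{3} + \frac{a}{3}\right)}{a + h} = \frac{\frac{22}{3} + h + \frac{a}{3}}{a + h}$)
$b{\left(D,N \right)} = N + \frac{\frac{100}{3} + \frac{N}{3}}{26 + N}$ ($b{\left(D,N \right)} = \frac{\frac{22}{3} + 26 + \frac{N}{3}}{N + 26} + N = \frac{\frac{100}{3} + \frac{N}{3}}{26 + N} + N = N + \frac{\frac{100}{3} + \frac{N}{3}}{26 + N}$)
$-3583366 + b{\left(1867,688 \right)} = -3583366 + \frac{100 + 688 + 3 \cdot 688 \left(26 + 688\right)}{3 \left(26 + 688\right)} = -3583366 + \frac{100 + 688 + 3 \cdot 688 \cdot 714}{3 \cdot 714} = -3583366 + \frac{1}{3} \cdot \frac{1}{714} \left(100 + 688 + 1473696\right) = -3583366 + \frac{1}{3} \cdot \frac{1}{714} \cdot 1474484 = -3583366 + \frac{737242}{1071} = - \frac{3837047744}{1071}$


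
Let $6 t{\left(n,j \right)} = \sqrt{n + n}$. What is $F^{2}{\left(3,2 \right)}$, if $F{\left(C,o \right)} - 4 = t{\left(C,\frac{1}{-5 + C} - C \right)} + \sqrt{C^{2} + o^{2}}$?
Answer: $\frac{\left(24 + \sqrt{6} + 6 \sqrt{13}\right)^{2}}{36} \approx 64.221$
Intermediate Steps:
$t{\left(n,j \right)} = \frac{\sqrt{2} \sqrt{n}}{6}$ ($t{\left(n,j \right)} = \frac{\sqrt{n + n}}{6} = \frac{\sqrt{2 n}}{6} = \frac{\sqrt{2} \sqrt{n}}{6}$)
$F{\left(C,o \right)} = 4 + \sqrt{C^{2} + o^{2}} + \frac{\sqrt{2} \sqrt{C}}{6}$ ($F{\left(C,o \right)} = 4 + \left(\frac{\sqrt{2} \sqrt{C}}{6} + \sqrt{C^{2} + o^{2}}\right) = 4 + \left(\sqrt{C^{2} + o^{2}} + \frac{\sqrt{2} \sqrt{C}}{6}\right) = 4 + \sqrt{C^{2} + o^{2}} + \frac{\sqrt{2} \sqrt{C}}{6}$)
$F^{2}{\left(3,2 \right)} = \left(4 + \sqrt{3^{2} + 2^{2}} + \frac{\sqrt{2} \sqrt{3}}{6}\right)^{2} = \left(4 + \sqrt{9 + 4} + \frac{\sqrt{6}}{6}\right)^{2} = \left(4 + \sqrt{13} + \frac{\sqrt{6}}{6}\right)^{2}$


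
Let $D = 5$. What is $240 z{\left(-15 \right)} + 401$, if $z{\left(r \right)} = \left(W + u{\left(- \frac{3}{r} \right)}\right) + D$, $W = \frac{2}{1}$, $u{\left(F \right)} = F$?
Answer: $2129$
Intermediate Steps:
$W = 2$ ($W = 2 \cdot 1 = 2$)
$z{\left(r \right)} = 7 - \frac{3}{r}$ ($z{\left(r \right)} = \left(2 - \frac{3}{r}\right) + 5 = 7 - \frac{3}{r}$)
$240 z{\left(-15 \right)} + 401 = 240 \left(7 - \frac{3}{-15}\right) + 401 = 240 \left(7 - - \frac{1}{5}\right) + 401 = 240 \left(7 + \frac{1}{5}\right) + 401 = 240 \cdot \frac{36}{5} + 401 = 1728 + 401 = 2129$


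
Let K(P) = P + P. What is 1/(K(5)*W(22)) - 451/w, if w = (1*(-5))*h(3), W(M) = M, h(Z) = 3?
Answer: 19847/660 ≈ 30.071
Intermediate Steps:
K(P) = 2*P
w = -15 (w = (1*(-5))*3 = -5*3 = -15)
1/(K(5)*W(22)) - 451/w = 1/((2*5)*22) - 451/(-15) = (1/22)/10 - 451*(-1/15) = (⅒)*(1/22) + 451/15 = 1/220 + 451/15 = 19847/660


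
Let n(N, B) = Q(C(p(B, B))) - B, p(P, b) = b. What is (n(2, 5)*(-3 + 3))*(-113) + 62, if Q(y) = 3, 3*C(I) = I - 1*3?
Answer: 62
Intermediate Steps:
C(I) = -1 + I/3 (C(I) = (I - 1*3)/3 = (I - 3)/3 = (-3 + I)/3 = -1 + I/3)
n(N, B) = 3 - B
(n(2, 5)*(-3 + 3))*(-113) + 62 = ((3 - 1*5)*(-3 + 3))*(-113) + 62 = ((3 - 5)*0)*(-113) + 62 = -2*0*(-113) + 62 = 0*(-113) + 62 = 0 + 62 = 62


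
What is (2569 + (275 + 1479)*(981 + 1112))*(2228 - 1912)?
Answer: 1160886356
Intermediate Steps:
(2569 + (275 + 1479)*(981 + 1112))*(2228 - 1912) = (2569 + 1754*2093)*316 = (2569 + 3671122)*316 = 3673691*316 = 1160886356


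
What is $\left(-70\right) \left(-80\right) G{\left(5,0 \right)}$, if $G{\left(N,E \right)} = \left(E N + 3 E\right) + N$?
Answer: $28000$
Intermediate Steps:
$G{\left(N,E \right)} = N + 3 E + E N$ ($G{\left(N,E \right)} = \left(3 E + E N\right) + N = N + 3 E + E N$)
$\left(-70\right) \left(-80\right) G{\left(5,0 \right)} = \left(-70\right) \left(-80\right) \left(5 + 3 \cdot 0 + 0 \cdot 5\right) = 5600 \left(5 + 0 + 0\right) = 5600 \cdot 5 = 28000$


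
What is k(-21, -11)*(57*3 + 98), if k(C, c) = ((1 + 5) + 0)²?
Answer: 9684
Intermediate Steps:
k(C, c) = 36 (k(C, c) = (6 + 0)² = 6² = 36)
k(-21, -11)*(57*3 + 98) = 36*(57*3 + 98) = 36*(171 + 98) = 36*269 = 9684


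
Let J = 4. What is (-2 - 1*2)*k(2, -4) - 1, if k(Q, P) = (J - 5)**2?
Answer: -5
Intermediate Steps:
k(Q, P) = 1 (k(Q, P) = (4 - 5)**2 = (-1)**2 = 1)
(-2 - 1*2)*k(2, -4) - 1 = (-2 - 1*2)*1 - 1 = (-2 - 2)*1 - 1 = -4*1 - 1 = -4 - 1 = -5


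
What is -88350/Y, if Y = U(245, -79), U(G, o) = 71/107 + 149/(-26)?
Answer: 81929900/4699 ≈ 17436.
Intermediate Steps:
U(G, o) = -14097/2782 (U(G, o) = 71*(1/107) + 149*(-1/26) = 71/107 - 149/26 = -14097/2782)
Y = -14097/2782 ≈ -5.0672
-88350/Y = -88350/(-14097/2782) = -88350*(-2782/14097) = 81929900/4699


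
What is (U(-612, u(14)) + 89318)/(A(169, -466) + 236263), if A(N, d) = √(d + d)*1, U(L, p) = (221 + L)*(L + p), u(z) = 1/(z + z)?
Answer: 2173782385207/1562965770828 - 9200689*I*√233/781482885414 ≈ 1.3908 - 0.00017971*I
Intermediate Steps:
u(z) = 1/(2*z)
A(N, d) = √2*√d (A(N, d) = √(2*d)*1 = (√2*√d)*1 = √2*√d)
(U(-612, u(14)) + 89318)/(A(169, -466) + 236263) = (((-612)² + 221*(-612) + 221*((½)/14) - 306/14) + 89318)/(√2*√(-466) + 236263) = ((374544 - 135252 + 221*((½)*(1/14)) - 306/14) + 89318)/(√2*(I*√466) + 236263) = ((374544 - 135252 + 221*(1/28) - 612*1/28) + 89318)/(2*I*√233 + 236263) = ((374544 - 135252 + 221/28 - 153/7) + 89318)/(236263 + 2*I*√233) = (6699785/28 + 89318)/(236263 + 2*I*√233) = 9200689/(28*(236263 + 2*I*√233))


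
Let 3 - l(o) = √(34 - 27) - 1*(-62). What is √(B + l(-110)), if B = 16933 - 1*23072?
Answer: √(-6198 - √7) ≈ 78.744*I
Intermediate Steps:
l(o) = -59 - √7 (l(o) = 3 - (√(34 - 27) - 1*(-62)) = 3 - (√7 + 62) = 3 - (62 + √7) = 3 + (-62 - √7) = -59 - √7)
B = -6139 (B = 16933 - 23072 = -6139)
√(B + l(-110)) = √(-6139 + (-59 - √7)) = √(-6198 - √7)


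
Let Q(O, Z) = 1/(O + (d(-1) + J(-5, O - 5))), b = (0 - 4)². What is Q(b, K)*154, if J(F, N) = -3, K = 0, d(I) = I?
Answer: 77/6 ≈ 12.833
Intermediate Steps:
b = 16 (b = (-4)² = 16)
Q(O, Z) = 1/(-4 + O) (Q(O, Z) = 1/(O + (-1 - 3)) = 1/(O - 4) = 1/(-4 + O))
Q(b, K)*154 = 154/(-4 + 16) = 154/12 = (1/12)*154 = 77/6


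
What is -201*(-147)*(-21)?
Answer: -620487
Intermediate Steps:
-201*(-147)*(-21) = 29547*(-21) = -620487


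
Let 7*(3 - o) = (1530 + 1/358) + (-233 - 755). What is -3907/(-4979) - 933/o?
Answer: 4123373225/309559367 ≈ 13.320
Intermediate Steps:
o = -186519/2506 (o = 3 - ((1530 + 1/358) + (-233 - 755))/7 = 3 - ((1530 + 1/358) - 988)/7 = 3 - (547741/358 - 988)/7 = 3 - ⅐*194037/358 = 3 - 194037/2506 = -186519/2506 ≈ -74.429)
-3907/(-4979) - 933/o = -3907/(-4979) - 933/(-186519/2506) = -3907*(-1/4979) - 933*(-2506/186519) = 3907/4979 + 779366/62173 = 4123373225/309559367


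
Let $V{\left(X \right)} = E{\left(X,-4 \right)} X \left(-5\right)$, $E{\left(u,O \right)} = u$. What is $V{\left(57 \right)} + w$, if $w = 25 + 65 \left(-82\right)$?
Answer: $-21550$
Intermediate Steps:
$V{\left(X \right)} = - 5 X^{2}$ ($V{\left(X \right)} = X X \left(-5\right) = X^{2} \left(-5\right) = - 5 X^{2}$)
$w = -5305$ ($w = 25 - 5330 = -5305$)
$V{\left(57 \right)} + w = - 5 \cdot 57^{2} - 5305 = \left(-5\right) 3249 - 5305 = -16245 - 5305 = -21550$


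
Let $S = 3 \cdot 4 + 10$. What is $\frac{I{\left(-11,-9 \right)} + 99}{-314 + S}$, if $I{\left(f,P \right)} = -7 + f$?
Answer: $- \frac{81}{292} \approx -0.2774$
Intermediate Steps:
$S = 22$ ($S = 12 + 10 = 22$)
$\frac{I{\left(-11,-9 \right)} + 99}{-314 + S} = \frac{\left(-7 - 11\right) + 99}{-314 + 22} = \frac{-18 + 99}{-292} = 81 \left(- \frac{1}{292}\right) = - \frac{81}{292}$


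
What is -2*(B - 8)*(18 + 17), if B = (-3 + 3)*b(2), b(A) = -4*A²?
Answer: 560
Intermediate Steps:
B = 0 (B = (-3 + 3)*(-4*2²) = 0*(-4*4) = 0*(-16) = 0)
-2*(B - 8)*(18 + 17) = -2*(0 - 8)*(18 + 17) = -(-16)*35 = -2*(-280) = 560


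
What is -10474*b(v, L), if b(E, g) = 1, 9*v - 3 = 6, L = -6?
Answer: -10474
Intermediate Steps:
v = 1 (v = 1/3 + (1/9)*6 = 1/3 + 2/3 = 1)
-10474*b(v, L) = -10474*1 = -10474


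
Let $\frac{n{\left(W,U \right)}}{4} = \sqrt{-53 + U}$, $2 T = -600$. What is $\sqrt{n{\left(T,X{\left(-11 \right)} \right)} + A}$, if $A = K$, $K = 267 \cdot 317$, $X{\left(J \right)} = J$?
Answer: $\sqrt{84639 + 32 i} \approx 290.93 + 0.055 i$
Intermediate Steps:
$T = -300$ ($T = \frac{1}{2} \left(-600\right) = -300$)
$n{\left(W,U \right)} = 4 \sqrt{-53 + U}$
$K = 84639$
$A = 84639$
$\sqrt{n{\left(T,X{\left(-11 \right)} \right)} + A} = \sqrt{4 \sqrt{-53 - 11} + 84639} = \sqrt{4 \sqrt{-64} + 84639} = \sqrt{4 \cdot 8 i + 84639} = \sqrt{32 i + 84639} = \sqrt{84639 + 32 i}$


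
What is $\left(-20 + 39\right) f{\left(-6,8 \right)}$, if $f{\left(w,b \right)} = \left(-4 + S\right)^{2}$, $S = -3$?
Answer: $931$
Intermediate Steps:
$f{\left(w,b \right)} = 49$ ($f{\left(w,b \right)} = \left(-4 - 3\right)^{2} = \left(-7\right)^{2} = 49$)
$\left(-20 + 39\right) f{\left(-6,8 \right)} = \left(-20 + 39\right) 49 = 19 \cdot 49 = 931$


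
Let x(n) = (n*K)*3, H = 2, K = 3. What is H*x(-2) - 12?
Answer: -48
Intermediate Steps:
x(n) = 9*n (x(n) = (n*3)*3 = (3*n)*3 = 9*n)
H*x(-2) - 12 = 2*(9*(-2)) - 12 = 2*(-18) - 12 = -36 - 12 = -48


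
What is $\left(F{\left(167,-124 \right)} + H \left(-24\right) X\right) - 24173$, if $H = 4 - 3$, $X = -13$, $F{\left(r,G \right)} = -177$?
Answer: $-24038$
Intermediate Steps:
$H = 1$ ($H = 4 - 3 = 1$)
$\left(F{\left(167,-124 \right)} + H \left(-24\right) X\right) - 24173 = \left(-177 + 1 \left(-24\right) \left(-13\right)\right) - 24173 = \left(-177 - -312\right) - 24173 = \left(-177 + 312\right) - 24173 = 135 - 24173 = -24038$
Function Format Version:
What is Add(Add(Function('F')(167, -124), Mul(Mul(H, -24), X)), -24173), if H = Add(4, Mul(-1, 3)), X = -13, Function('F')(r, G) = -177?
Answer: -24038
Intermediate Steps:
H = 1 (H = Add(4, -3) = 1)
Add(Add(Function('F')(167, -124), Mul(Mul(H, -24), X)), -24173) = Add(Add(-177, Mul(Mul(1, -24), -13)), -24173) = Add(Add(-177, Mul(-24, -13)), -24173) = Add(Add(-177, 312), -24173) = Add(135, -24173) = -24038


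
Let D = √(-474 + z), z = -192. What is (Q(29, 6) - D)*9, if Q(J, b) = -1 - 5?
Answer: -54 - 27*I*√74 ≈ -54.0 - 232.26*I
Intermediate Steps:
D = 3*I*√74 (D = √(-474 - 192) = √(-666) = 3*I*√74 ≈ 25.807*I)
Q(J, b) = -6
(Q(29, 6) - D)*9 = (-6 - 3*I*√74)*9 = -54 - 27*I*√74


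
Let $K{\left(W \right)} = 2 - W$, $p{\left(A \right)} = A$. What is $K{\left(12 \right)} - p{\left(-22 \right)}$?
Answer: $12$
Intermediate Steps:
$K{\left(12 \right)} - p{\left(-22 \right)} = \left(2 - 12\right) - -22 = \left(2 - 12\right) + 22 = -10 + 22 = 12$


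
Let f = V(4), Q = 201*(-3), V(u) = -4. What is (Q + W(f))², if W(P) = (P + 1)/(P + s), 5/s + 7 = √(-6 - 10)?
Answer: 26253720756/72361 + 3888720*I/72361 ≈ 3.6282e+5 + 53.741*I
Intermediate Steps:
Q = -603
f = -4
s = (-7 - 4*I)/13 (s = 5/(-7 + √(-6 - 10)) = 5/(-7 + √(-16)) = 5/(-7 + 4*I) = 5*((-7 - 4*I)/65) = (-7 - 4*I)/13 ≈ -0.53846 - 0.30769*I)
W(P) = (1 + P)/(-7/13 + P - 4*I/13) (W(P) = (P + 1)/(P + (-7/13 - 4*I/13)) = (1 + P)/(-7/13 + P - 4*I/13))
(Q + W(f))² = (-603 + 13*(-1 - 1*(-4))/(7 - 13*(-4) + 4*I))² = (-603 + 13*(-1 + 4)/(7 + 52 + 4*I))² = (-603 + 13*3/(59 + 4*I))² = (-603 + 13*((59 - 4*I)/3497)*3)² = (-603 + (177/269 - 12*I/269))² = (-162030/269 - 12*I/269)²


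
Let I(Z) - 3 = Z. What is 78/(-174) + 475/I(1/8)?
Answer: 4395/29 ≈ 151.55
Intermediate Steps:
I(Z) = 3 + Z
78/(-174) + 475/I(1/8) = 78/(-174) + 475/(3 + 1/8) = 78*(-1/174) + 475/(3 + ⅛) = -13/29 + 475/(25/8) = -13/29 + 475*(8/25) = -13/29 + 152 = 4395/29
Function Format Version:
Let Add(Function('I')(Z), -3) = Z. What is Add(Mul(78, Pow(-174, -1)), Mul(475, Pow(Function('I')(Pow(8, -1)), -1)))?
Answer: Rational(4395, 29) ≈ 151.55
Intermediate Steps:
Function('I')(Z) = Add(3, Z)
Add(Mul(78, Pow(-174, -1)), Mul(475, Pow(Function('I')(Pow(8, -1)), -1))) = Add(Mul(78, Pow(-174, -1)), Mul(475, Pow(Add(3, Pow(8, -1)), -1))) = Add(Mul(78, Rational(-1, 174)), Mul(475, Pow(Add(3, Rational(1, 8)), -1))) = Add(Rational(-13, 29), Mul(475, Pow(Rational(25, 8), -1))) = Add(Rational(-13, 29), Mul(475, Rational(8, 25))) = Add(Rational(-13, 29), 152) = Rational(4395, 29)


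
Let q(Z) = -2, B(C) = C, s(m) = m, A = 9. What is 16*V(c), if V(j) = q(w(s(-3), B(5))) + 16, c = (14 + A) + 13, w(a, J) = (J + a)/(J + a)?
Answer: 224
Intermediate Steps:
w(a, J) = 1
c = 36 (c = (14 + 9) + 13 = 23 + 13 = 36)
V(j) = 14 (V(j) = -2 + 16 = 14)
16*V(c) = 16*14 = 224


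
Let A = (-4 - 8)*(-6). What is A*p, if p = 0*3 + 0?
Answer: 0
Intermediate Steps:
A = 72 (A = -12*(-6) = 72)
p = 0 (p = 0 + 0 = 0)
A*p = 72*0 = 0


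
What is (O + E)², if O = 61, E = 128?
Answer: 35721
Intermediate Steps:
(O + E)² = (61 + 128)² = 189² = 35721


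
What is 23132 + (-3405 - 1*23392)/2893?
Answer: 66894079/2893 ≈ 23123.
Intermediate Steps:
23132 + (-3405 - 1*23392)/2893 = 23132 + (-3405 - 23392)*(1/2893) = 23132 - 26797*1/2893 = 23132 - 26797/2893 = 66894079/2893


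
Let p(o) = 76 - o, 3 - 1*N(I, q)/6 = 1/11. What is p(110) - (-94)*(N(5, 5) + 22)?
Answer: 40422/11 ≈ 3674.7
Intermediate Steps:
N(I, q) = 192/11 (N(I, q) = 18 - 6/11 = 192/11)
p(110) - (-94)*(N(5, 5) + 22) = (76 - 1*110) - (-94)*(192/11 + 22) = (76 - 110) - (-94)*434/11 = -34 - 1*(-40796/11) = -34 + 40796/11 = 40422/11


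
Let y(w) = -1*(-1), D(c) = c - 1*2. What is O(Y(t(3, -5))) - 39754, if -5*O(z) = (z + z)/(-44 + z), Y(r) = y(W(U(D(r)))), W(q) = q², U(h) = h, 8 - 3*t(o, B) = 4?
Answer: -8547108/215 ≈ -39754.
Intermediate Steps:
t(o, B) = 4/3 (t(o, B) = 8/3 - ⅓*4 = 8/3 - 4/3 = 4/3)
D(c) = -2 + c (D(c) = c - 2 = -2 + c)
y(w) = 1
Y(r) = 1
O(z) = -2*z/(5*(-44 + z)) (O(z) = -(z + z)/(5*(-44 + z)) = -2*z/(5*(-44 + z)))
O(Y(t(3, -5))) - 39754 = -2*1/(-220 + 5*1) - 39754 = -2*1/(-220 + 5) - 39754 = -2*1/(-215) - 39754 = -2*1*(-1/215) - 39754 = 2/215 - 39754 = -8547108/215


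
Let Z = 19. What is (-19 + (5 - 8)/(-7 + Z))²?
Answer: 5929/16 ≈ 370.56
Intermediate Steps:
(-19 + (5 - 8)/(-7 + Z))² = (-19 + (5 - 8)/(-7 + 19))² = (-19 - 3/12)² = (-19 - 3*1/12)² = (-19 - ¼)² = (-77/4)² = 5929/16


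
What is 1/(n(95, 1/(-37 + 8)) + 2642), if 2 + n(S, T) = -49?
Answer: 1/2591 ≈ 0.00038595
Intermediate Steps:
n(S, T) = -51 (n(S, T) = -2 - 49 = -51)
1/(n(95, 1/(-37 + 8)) + 2642) = 1/(-51 + 2642) = 1/2591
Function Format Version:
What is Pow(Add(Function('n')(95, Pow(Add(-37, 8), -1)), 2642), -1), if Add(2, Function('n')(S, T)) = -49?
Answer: Rational(1, 2591) ≈ 0.00038595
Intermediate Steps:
Function('n')(S, T) = -51 (Function('n')(S, T) = Add(-2, -49) = -51)
Pow(Add(Function('n')(95, Pow(Add(-37, 8), -1)), 2642), -1) = Pow(Add(-51, 2642), -1) = Pow(2591, -1) = Rational(1, 2591)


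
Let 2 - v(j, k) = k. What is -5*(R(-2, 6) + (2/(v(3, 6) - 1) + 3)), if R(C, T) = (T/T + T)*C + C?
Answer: 67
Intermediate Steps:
v(j, k) = 2 - k
R(C, T) = C + C*(1 + T) (R(C, T) = (1 + T)*C + C = C*(1 + T) + C = C + C*(1 + T))
-5*(R(-2, 6) + (2/(v(3, 6) - 1) + 3)) = -5*(-2*(2 + 6) + (2/((2 - 1*6) - 1) + 3)) = -5*(-2*8 + (2/((2 - 6) - 1) + 3)) = -5*(-16 + (2/(-4 - 1) + 3)) = -5*(-16 + (2/(-5) + 3)) = -5*(-16 + (2*(-⅕) + 3)) = -5*(-16 + (-⅖ + 3)) = -5*(-16 + 13/5) = -5*(-67/5) = 67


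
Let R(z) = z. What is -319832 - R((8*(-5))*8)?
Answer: -319512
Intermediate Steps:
-319832 - R((8*(-5))*8) = -319832 - 8*(-5)*8 = -319832 - (-40)*8 = -319832 - 1*(-320) = -319832 + 320 = -319512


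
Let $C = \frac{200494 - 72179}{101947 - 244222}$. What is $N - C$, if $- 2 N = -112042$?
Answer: $\frac{1594103218}{28455} \approx 56022.0$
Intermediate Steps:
$N = 56021$ ($N = \left(- \frac{1}{2}\right) \left(-112042\right) = 56021$)
$C = - \frac{25663}{28455}$ ($C = \frac{128315}{-142275} = 128315 \left(- \frac{1}{142275}\right) = - \frac{25663}{28455} \approx -0.90188$)
$N - C = 56021 - - \frac{25663}{28455} = 56021 + \frac{25663}{28455} = \frac{1594103218}{28455}$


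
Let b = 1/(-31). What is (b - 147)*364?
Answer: -1659112/31 ≈ -53520.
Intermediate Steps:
b = -1/31 ≈ -0.032258
(b - 147)*364 = (-1/31 - 147)*364 = -4558/31*364 = -1659112/31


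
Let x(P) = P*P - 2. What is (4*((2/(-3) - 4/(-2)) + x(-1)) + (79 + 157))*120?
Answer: 28480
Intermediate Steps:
x(P) = -2 + P² (x(P) = P² - 2 = -2 + P²)
(4*((2/(-3) - 4/(-2)) + x(-1)) + (79 + 157))*120 = (4*((2/(-3) - 4/(-2)) + (-2 + (-1)²)) + (79 + 157))*120 = (4*((2*(-⅓) - 4*(-½)) + (-2 + 1)) + 236)*120 = (4*((-⅔ + 2) - 1) + 236)*120 = (4*(4/3 - 1) + 236)*120 = (4*(⅓) + 236)*120 = (4/3 + 236)*120 = (712/3)*120 = 28480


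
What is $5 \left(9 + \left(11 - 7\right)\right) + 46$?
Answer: $111$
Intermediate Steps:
$5 \left(9 + \left(11 - 7\right)\right) + 46 = 5 \left(9 + 4\right) + 46 = 5 \cdot 13 + 46 = 65 + 46 = 111$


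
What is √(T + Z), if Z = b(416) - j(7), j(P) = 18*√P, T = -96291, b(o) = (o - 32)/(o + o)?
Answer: √(-16273101 - 3042*√7)/13 ≈ 310.38*I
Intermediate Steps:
b(o) = (-32 + o)/(2*o) (b(o) = (-32 + o)/((2*o)) = (-32 + o)*(1/(2*o)) = (-32 + o)/(2*o))
Z = 6/13 - 18*√7 (Z = (½)*(-32 + 416)/416 - 18*√7 = (½)*(1/416)*384 - 18*√7 = 6/13 - 18*√7 ≈ -47.162)
√(T + Z) = √(-96291 + (6/13 - 18*√7)) = √(-1251777/13 - 18*√7)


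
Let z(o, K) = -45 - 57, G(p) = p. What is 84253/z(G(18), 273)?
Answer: -84253/102 ≈ -826.01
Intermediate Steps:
z(o, K) = -102
84253/z(G(18), 273) = 84253/(-102) = 84253*(-1/102) = -84253/102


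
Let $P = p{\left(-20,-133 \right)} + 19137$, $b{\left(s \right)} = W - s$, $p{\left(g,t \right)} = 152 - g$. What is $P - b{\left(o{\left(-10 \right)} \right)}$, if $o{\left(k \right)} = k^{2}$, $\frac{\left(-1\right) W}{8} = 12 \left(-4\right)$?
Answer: $19025$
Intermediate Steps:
$W = 384$ ($W = - 8 \cdot 12 \left(-4\right) = \left(-8\right) \left(-48\right) = 384$)
$b{\left(s \right)} = 384 - s$
$P = 19309$ ($P = \left(152 - -20\right) + 19137 = \left(152 + 20\right) + 19137 = 172 + 19137 = 19309$)
$P - b{\left(o{\left(-10 \right)} \right)} = 19309 - \left(384 - \left(-10\right)^{2}\right) = 19309 - \left(384 - 100\right) = 19309 - 284 = 19025$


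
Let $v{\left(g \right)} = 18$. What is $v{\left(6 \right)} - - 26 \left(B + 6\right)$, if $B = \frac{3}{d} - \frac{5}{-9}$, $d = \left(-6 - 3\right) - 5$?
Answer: $\frac{11521}{63} \approx 182.87$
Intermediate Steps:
$d = -14$ ($d = -9 - 5 = -14$)
$B = \frac{43}{126}$ ($B = \frac{3}{-14} - \frac{5}{-9} = 3 \left(- \frac{1}{14}\right) - - \frac{5}{9} = - \frac{3}{14} + \frac{5}{9} = \frac{43}{126} \approx 0.34127$)
$v{\left(6 \right)} - - 26 \left(B + 6\right) = 18 - - 26 \left(\frac{43}{126} + 6\right) = 18 - \left(-26\right) \frac{799}{126} = 18 - - \frac{10387}{63} = 18 + \frac{10387}{63} = \frac{11521}{63}$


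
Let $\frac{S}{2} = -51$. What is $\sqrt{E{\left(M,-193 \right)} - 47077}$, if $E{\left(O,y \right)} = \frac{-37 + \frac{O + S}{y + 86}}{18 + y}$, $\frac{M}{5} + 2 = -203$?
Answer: $\frac{i \sqrt{660253980757}}{3745} \approx 216.97 i$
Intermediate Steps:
$S = -102$ ($S = 2 \left(-51\right) = -102$)
$M = -1025$ ($M = -10 + 5 \left(-203\right) = -10 - 1015 = -1025$)
$E{\left(O,y \right)} = \frac{-37 + \frac{-102 + O}{86 + y}}{18 + y}$ ($E{\left(O,y \right)} = \frac{-37 + \frac{O - 102}{y + 86}}{18 + y} = \frac{-37 + \frac{-102 + O}{86 + y}}{18 + y}$)
$\sqrt{E{\left(M,-193 \right)} - 47077} = \sqrt{\frac{-3284 - 1025 - -7141}{1548 + \left(-193\right)^{2} + 104 \left(-193\right)} - 47077} = \sqrt{\frac{-3284 - 1025 + 7141}{1548 + 37249 - 20072} - 47077} = \sqrt{\frac{1}{18725} \cdot 2832 - 47077} = \sqrt{\frac{2832}{18725} - 47077} = \sqrt{- \frac{881513993}{18725}} = \frac{i \sqrt{660253980757}}{3745}$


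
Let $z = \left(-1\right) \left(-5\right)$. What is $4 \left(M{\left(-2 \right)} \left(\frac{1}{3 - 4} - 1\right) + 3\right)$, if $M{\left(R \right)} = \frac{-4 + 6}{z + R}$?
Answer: $\frac{20}{3} \approx 6.6667$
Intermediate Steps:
$z = 5$
$M{\left(R \right)} = \frac{2}{5 + R}$ ($M{\left(R \right)} = \frac{-4 + 6}{5 + R} = \frac{2}{5 + R}$)
$4 \left(M{\left(-2 \right)} \left(\frac{1}{3 - 4} - 1\right) + 3\right) = 4 \left(\frac{2}{5 - 2} \left(\frac{1}{3 - 4} - 1\right) + 3\right) = 4 \left(\frac{2}{3} \left(\frac{1}{-1} - 1\right) + 3\right) = 4 \left(2 \cdot \frac{1}{3} \left(-1 - 1\right) + 3\right) = 4 \left(\frac{2}{3} \left(-2\right) + 3\right) = 4 \left(- \frac{4}{3} + 3\right) = 4 \cdot \frac{5}{3} = \frac{20}{3}$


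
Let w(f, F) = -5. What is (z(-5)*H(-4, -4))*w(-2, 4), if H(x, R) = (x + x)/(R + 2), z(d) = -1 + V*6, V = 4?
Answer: -460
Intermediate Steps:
z(d) = 23 (z(d) = -1 + 4*6 = -1 + 24 = 23)
H(x, R) = 2*x/(2 + R) (H(x, R) = (2*x)/(2 + R) = 2*x/(2 + R))
(z(-5)*H(-4, -4))*w(-2, 4) = (23*(2*(-4)/(2 - 4)))*(-5) = (23*(2*(-4)/(-2)))*(-5) = (23*(2*(-4)*(-1/2)))*(-5) = (23*4)*(-5) = 92*(-5) = -460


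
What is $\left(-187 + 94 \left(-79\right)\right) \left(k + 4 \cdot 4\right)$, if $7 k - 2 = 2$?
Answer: $- \frac{883108}{7} \approx -1.2616 \cdot 10^{5}$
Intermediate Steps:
$k = \frac{4}{7}$ ($k = \frac{2}{7} + \frac{1}{7} \cdot 2 = \frac{2}{7} + \frac{2}{7} = \frac{4}{7} \approx 0.57143$)
$\left(-187 + 94 \left(-79\right)\right) \left(k + 4 \cdot 4\right) = \left(-187 + 94 \left(-79\right)\right) \left(\frac{4}{7} + 4 \cdot 4\right) = \left(-187 - 7426\right) \left(\frac{4}{7} + 16\right) = \left(-7613\right) \frac{116}{7} = - \frac{883108}{7}$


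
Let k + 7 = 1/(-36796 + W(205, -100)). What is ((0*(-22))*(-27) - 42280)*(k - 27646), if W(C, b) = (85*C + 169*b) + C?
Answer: 21083621712860/18033 ≈ 1.1692e+9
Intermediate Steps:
W(C, b) = 86*C + 169*b
k = -252463/36066 (k = -7 + 1/(-36796 + (86*205 + 169*(-100))) = -7 + 1/(-36796 + (17630 - 16900)) = -7 + 1/(-36796 + 730) = -7 + 1/(-36066) = -7 - 1/36066 = -252463/36066 ≈ -7.0000)
((0*(-22))*(-27) - 42280)*(k - 27646) = ((0*(-22))*(-27) - 42280)*(-252463/36066 - 27646) = (0*(-27) - 42280)*(-997333099/36066) = (0 - 42280)*(-997333099/36066) = -42280*(-997333099/36066) = 21083621712860/18033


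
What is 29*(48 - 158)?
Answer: -3190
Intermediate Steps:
29*(48 - 158) = 29*(-110) = -3190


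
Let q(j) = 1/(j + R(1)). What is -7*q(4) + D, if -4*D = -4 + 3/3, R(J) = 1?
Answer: -13/20 ≈ -0.65000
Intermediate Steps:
q(j) = 1/(1 + j) (q(j) = 1/(j + 1) = 1/(1 + j))
D = 3/4 (D = -(-4 + 3/3)/4 = -(-4 + 3*(1/3))/4 = -(-4 + 1)/4 = -1/4*(-3) = 3/4 ≈ 0.75000)
-7*q(4) + D = -7/(1 + 4) + 3/4 = -7/5 + 3/4 = -13/20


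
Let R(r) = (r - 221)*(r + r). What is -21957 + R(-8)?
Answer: -18293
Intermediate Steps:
R(r) = 2*r*(-221 + r) (R(r) = (-221 + r)*(2*r) = 2*r*(-221 + r))
-21957 + R(-8) = -21957 + 2*(-8)*(-221 - 8) = -21957 + 2*(-8)*(-229) = -21957 + 3664 = -18293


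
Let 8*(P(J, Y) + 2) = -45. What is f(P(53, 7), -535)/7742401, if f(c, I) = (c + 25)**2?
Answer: 19321/495513664 ≈ 3.8992e-5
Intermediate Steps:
P(J, Y) = -61/8 (P(J, Y) = -2 + (1/8)*(-45) = -2 - 45/8 = -61/8)
f(c, I) = (25 + c)**2
f(P(53, 7), -535)/7742401 = (25 - 61/8)**2/7742401 = (139/8)**2*(1/7742401) = (19321/64)*(1/7742401) = 19321/495513664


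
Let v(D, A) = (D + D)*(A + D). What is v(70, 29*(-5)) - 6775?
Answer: -17275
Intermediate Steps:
v(D, A) = 2*D*(A + D) (v(D, A) = (2*D)*(A + D) = 2*D*(A + D))
v(70, 29*(-5)) - 6775 = 2*70*(29*(-5) + 70) - 6775 = 2*70*(-145 + 70) - 6775 = 2*70*(-75) - 6775 = -10500 - 6775 = -17275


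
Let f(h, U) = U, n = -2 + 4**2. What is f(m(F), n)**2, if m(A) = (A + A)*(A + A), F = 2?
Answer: 196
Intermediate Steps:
m(A) = 4*A**2 (m(A) = (2*A)*(2*A) = 4*A**2)
n = 14 (n = -2 + 16 = 14)
f(m(F), n)**2 = 14**2 = 196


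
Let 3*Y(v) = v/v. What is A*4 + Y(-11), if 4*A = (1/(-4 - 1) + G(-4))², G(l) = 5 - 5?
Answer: 28/75 ≈ 0.37333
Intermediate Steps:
G(l) = 0
A = 1/100 (A = (1/(-4 - 1) + 0)²/4 = (1/(-5) + 0)²/4 = (-⅕ + 0)²/4 = (-⅕)²/4 = (¼)*(1/25) = 1/100 ≈ 0.010000)
Y(v) = ⅓ (Y(v) = (v/v)/3 = (⅓)*1 = ⅓)
A*4 + Y(-11) = (1/100)*4 + ⅓ = 1/25 + ⅓ = 28/75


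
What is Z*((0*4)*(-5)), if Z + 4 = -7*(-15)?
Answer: 0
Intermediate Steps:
Z = 101 (Z = -4 - 7*(-15) = -4 + 105 = 101)
Z*((0*4)*(-5)) = 101*((0*4)*(-5)) = 101*(0*(-5)) = 101*0 = 0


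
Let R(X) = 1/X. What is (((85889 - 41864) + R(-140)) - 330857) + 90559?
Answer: -27478221/140 ≈ -1.9627e+5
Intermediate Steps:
(((85889 - 41864) + R(-140)) - 330857) + 90559 = (((85889 - 41864) + 1/(-140)) - 330857) + 90559 = ((44025 - 1/140) - 330857) + 90559 = (6163499/140 - 330857) + 90559 = -40156481/140 + 90559 = -27478221/140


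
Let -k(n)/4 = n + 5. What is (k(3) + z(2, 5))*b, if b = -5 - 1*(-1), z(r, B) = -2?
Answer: 136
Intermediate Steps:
k(n) = -20 - 4*n (k(n) = -4*(n + 5) = -4*(5 + n) = -20 - 4*n)
b = -4 (b = -5 + 1 = -4)
(k(3) + z(2, 5))*b = ((-20 - 4*3) - 2)*(-4) = ((-20 - 12) - 2)*(-4) = (-32 - 2)*(-4) = -34*(-4) = 136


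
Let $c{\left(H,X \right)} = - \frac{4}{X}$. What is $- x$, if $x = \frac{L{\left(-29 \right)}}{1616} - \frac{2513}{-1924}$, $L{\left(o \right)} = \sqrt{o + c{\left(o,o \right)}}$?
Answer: $- \frac{2513}{1924} - \frac{3 i \sqrt{2697}}{46864} \approx -1.3061 - 0.0033245 i$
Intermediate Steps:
$L{\left(o \right)} = \sqrt{o - \frac{4}{o}}$
$x = \frac{2513}{1924} + \frac{3 i \sqrt{2697}}{46864}$ ($x = \frac{\sqrt{-29 - \frac{4}{-29}}}{1616} - \frac{2513}{-1924} = \sqrt{-29 - - \frac{4}{29}} \cdot \frac{1}{1616} - - \frac{2513}{1924} = \sqrt{-29 + \frac{4}{29}} \cdot \frac{1}{1616} + \frac{2513}{1924} = \sqrt{- \frac{837}{29}} \cdot \frac{1}{1616} + \frac{2513}{1924} = \frac{3 i \sqrt{2697}}{29} \cdot \frac{1}{1616} + \frac{2513}{1924} = \frac{3 i \sqrt{2697}}{46864} + \frac{2513}{1924} = \frac{2513}{1924} + \frac{3 i \sqrt{2697}}{46864} \approx 1.3061 + 0.0033245 i$)
$- x = - (\frac{2513}{1924} + \frac{3 i \sqrt{2697}}{46864}) = - \frac{2513}{1924} - \frac{3 i \sqrt{2697}}{46864}$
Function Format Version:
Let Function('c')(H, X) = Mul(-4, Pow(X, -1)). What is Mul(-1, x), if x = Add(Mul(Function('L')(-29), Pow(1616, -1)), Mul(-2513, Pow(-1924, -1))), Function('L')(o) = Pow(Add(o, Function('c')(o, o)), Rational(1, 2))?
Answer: Add(Rational(-2513, 1924), Mul(Rational(-3, 46864), I, Pow(2697, Rational(1, 2)))) ≈ Add(-1.3061, Mul(-0.0033245, I))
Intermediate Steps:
Function('L')(o) = Pow(Add(o, Mul(-4, Pow(o, -1))), Rational(1, 2))
x = Add(Rational(2513, 1924), Mul(Rational(3, 46864), I, Pow(2697, Rational(1, 2)))) (x = Add(Mul(Pow(Add(-29, Mul(-4, Pow(-29, -1))), Rational(1, 2)), Pow(1616, -1)), Mul(-2513, Pow(-1924, -1))) = Add(Mul(Pow(Add(-29, Mul(-4, Rational(-1, 29))), Rational(1, 2)), Rational(1, 1616)), Mul(-2513, Rational(-1, 1924))) = Add(Mul(Pow(Add(-29, Rational(4, 29)), Rational(1, 2)), Rational(1, 1616)), Rational(2513, 1924)) = Add(Mul(Pow(Rational(-837, 29), Rational(1, 2)), Rational(1, 1616)), Rational(2513, 1924)) = Add(Mul(Mul(Rational(3, 29), I, Pow(2697, Rational(1, 2))), Rational(1, 1616)), Rational(2513, 1924)) = Add(Mul(Rational(3, 46864), I, Pow(2697, Rational(1, 2))), Rational(2513, 1924)) = Add(Rational(2513, 1924), Mul(Rational(3, 46864), I, Pow(2697, Rational(1, 2)))) ≈ Add(1.3061, Mul(0.0033245, I)))
Mul(-1, x) = Mul(-1, Add(Rational(2513, 1924), Mul(Rational(3, 46864), I, Pow(2697, Rational(1, 2))))) = Add(Rational(-2513, 1924), Mul(Rational(-3, 46864), I, Pow(2697, Rational(1, 2))))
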